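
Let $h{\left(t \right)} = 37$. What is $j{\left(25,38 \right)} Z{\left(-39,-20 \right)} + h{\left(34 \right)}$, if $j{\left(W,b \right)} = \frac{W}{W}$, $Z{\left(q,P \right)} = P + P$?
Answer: $-3$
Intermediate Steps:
$Z{\left(q,P \right)} = 2 P$
$j{\left(W,b \right)} = 1$
$j{\left(25,38 \right)} Z{\left(-39,-20 \right)} + h{\left(34 \right)} = 1 \cdot 2 \left(-20\right) + 37 = 1 \left(-40\right) + 37 = -40 + 37 = -3$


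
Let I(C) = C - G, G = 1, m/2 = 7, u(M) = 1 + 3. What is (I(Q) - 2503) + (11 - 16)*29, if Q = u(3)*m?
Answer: -2593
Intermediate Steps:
u(M) = 4
m = 14 (m = 2*7 = 14)
Q = 56 (Q = 4*14 = 56)
I(C) = -1 + C (I(C) = C - 1*1 = C - 1 = -1 + C)
(I(Q) - 2503) + (11 - 16)*29 = ((-1 + 56) - 2503) + (11 - 16)*29 = (55 - 2503) - 5*29 = -2448 - 145 = -2593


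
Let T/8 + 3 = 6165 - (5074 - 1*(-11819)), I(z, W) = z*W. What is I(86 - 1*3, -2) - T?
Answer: 85682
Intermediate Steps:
I(z, W) = W*z
T = -85848 (T = -24 + 8*(6165 - (5074 - 1*(-11819))) = -24 + 8*(6165 - (5074 + 11819)) = -24 + 8*(6165 - 1*16893) = -24 + 8*(6165 - 16893) = -24 + 8*(-10728) = -24 - 85824 = -85848)
I(86 - 1*3, -2) - T = -2*(86 - 1*3) - 1*(-85848) = -2*(86 - 3) + 85848 = -2*83 + 85848 = -166 + 85848 = 85682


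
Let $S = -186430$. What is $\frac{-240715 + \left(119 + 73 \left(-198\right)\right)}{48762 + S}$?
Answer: $\frac{127525}{68834} \approx 1.8526$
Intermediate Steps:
$\frac{-240715 + \left(119 + 73 \left(-198\right)\right)}{48762 + S} = \frac{-240715 + \left(119 + 73 \left(-198\right)\right)}{48762 - 186430} = \frac{-240715 + \left(119 - 14454\right)}{-137668} = \left(-240715 - 14335\right) \left(- \frac{1}{137668}\right) = \left(-255050\right) \left(- \frac{1}{137668}\right) = \frac{127525}{68834}$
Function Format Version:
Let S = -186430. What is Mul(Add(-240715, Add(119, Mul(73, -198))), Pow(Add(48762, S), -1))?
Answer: Rational(127525, 68834) ≈ 1.8526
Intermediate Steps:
Mul(Add(-240715, Add(119, Mul(73, -198))), Pow(Add(48762, S), -1)) = Mul(Add(-240715, Add(119, Mul(73, -198))), Pow(Add(48762, -186430), -1)) = Mul(Add(-240715, Add(119, -14454)), Pow(-137668, -1)) = Mul(Add(-240715, -14335), Rational(-1, 137668)) = Mul(-255050, Rational(-1, 137668)) = Rational(127525, 68834)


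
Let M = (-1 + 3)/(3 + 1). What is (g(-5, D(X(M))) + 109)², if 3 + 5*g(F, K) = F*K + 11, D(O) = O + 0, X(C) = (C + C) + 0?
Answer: 300304/25 ≈ 12012.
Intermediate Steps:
M = ½ (M = 2/4 = 2*(¼) = ½ ≈ 0.50000)
X(C) = 2*C (X(C) = 2*C + 0 = 2*C)
D(O) = O
g(F, K) = 8/5 + F*K/5 (g(F, K) = -⅗ + (F*K + 11)/5 = -⅗ + (11 + F*K)/5 = -⅗ + (11/5 + F*K/5) = 8/5 + F*K/5)
(g(-5, D(X(M))) + 109)² = ((8/5 + (⅕)*(-5)*(2*(½))) + 109)² = ((8/5 + (⅕)*(-5)*1) + 109)² = ((8/5 - 1) + 109)² = (⅗ + 109)² = (548/5)² = 300304/25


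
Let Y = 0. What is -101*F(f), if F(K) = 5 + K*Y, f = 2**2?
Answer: -505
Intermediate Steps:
f = 4
F(K) = 5 (F(K) = 5 + K*0 = 5 + 0 = 5)
-101*F(f) = -101*5 = -505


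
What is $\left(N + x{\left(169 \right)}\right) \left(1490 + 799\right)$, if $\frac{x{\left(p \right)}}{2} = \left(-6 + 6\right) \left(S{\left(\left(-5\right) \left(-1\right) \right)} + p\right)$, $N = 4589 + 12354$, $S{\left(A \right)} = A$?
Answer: $38782527$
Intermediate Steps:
$N = 16943$
$x{\left(p \right)} = 0$ ($x{\left(p \right)} = 2 \left(-6 + 6\right) \left(\left(-5\right) \left(-1\right) + p\right) = 2 \cdot 0 \left(5 + p\right) = 2 \cdot 0 = 0$)
$\left(N + x{\left(169 \right)}\right) \left(1490 + 799\right) = \left(16943 + 0\right) \left(1490 + 799\right) = 16943 \cdot 2289 = 38782527$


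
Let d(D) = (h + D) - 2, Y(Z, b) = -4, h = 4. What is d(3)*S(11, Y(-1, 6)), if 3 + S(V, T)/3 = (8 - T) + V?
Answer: 300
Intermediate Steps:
S(V, T) = 15 - 3*T + 3*V (S(V, T) = -9 + 3*((8 - T) + V) = -9 + 3*(8 + V - T) = -9 + (24 - 3*T + 3*V) = 15 - 3*T + 3*V)
d(D) = 2 + D (d(D) = (4 + D) - 2 = 2 + D)
d(3)*S(11, Y(-1, 6)) = (2 + 3)*(15 - 3*(-4) + 3*11) = 5*(15 + 12 + 33) = 5*60 = 300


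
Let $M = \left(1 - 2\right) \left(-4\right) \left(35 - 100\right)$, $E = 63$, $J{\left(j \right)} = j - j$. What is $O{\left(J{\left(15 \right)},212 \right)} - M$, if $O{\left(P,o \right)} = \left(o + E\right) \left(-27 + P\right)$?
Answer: $-7165$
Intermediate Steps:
$J{\left(j \right)} = 0$
$M = -260$ ($M = \left(-1\right) \left(-4\right) \left(-65\right) = 4 \left(-65\right) = -260$)
$O{\left(P,o \right)} = \left(-27 + P\right) \left(63 + o\right)$ ($O{\left(P,o \right)} = \left(o + 63\right) \left(-27 + P\right) = \left(63 + o\right) \left(-27 + P\right) = \left(-27 + P\right) \left(63 + o\right)$)
$O{\left(J{\left(15 \right)},212 \right)} - M = \left(-1701 - 5724 + 63 \cdot 0 + 0 \cdot 212\right) - -260 = \left(-1701 - 5724 + 0 + 0\right) + 260 = -7425 + 260 = -7165$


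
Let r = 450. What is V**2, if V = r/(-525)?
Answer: 36/49 ≈ 0.73469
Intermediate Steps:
V = -6/7 (V = 450/(-525) = 450*(-1/525) = -6/7 ≈ -0.85714)
V**2 = (-6/7)**2 = 36/49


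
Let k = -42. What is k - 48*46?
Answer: -2250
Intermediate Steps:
k - 48*46 = -42 - 48*46 = -42 - 2208 = -2250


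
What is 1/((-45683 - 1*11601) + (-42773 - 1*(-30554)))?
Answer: -1/69503 ≈ -1.4388e-5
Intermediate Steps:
1/((-45683 - 1*11601) + (-42773 - 1*(-30554))) = 1/((-45683 - 11601) + (-42773 + 30554)) = 1/(-57284 - 12219) = 1/(-69503) = -1/69503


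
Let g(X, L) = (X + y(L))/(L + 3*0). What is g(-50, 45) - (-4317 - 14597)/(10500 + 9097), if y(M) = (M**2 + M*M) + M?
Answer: 16024199/176373 ≈ 90.854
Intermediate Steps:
y(M) = M + 2*M**2 (y(M) = (M**2 + M**2) + M = 2*M**2 + M = M + 2*M**2)
g(X, L) = (X + L*(1 + 2*L))/L (g(X, L) = (X + L*(1 + 2*L))/(L + 3*0) = (X + L*(1 + 2*L))/(L + 0) = (X + L*(1 + 2*L))/L)
g(-50, 45) - (-4317 - 14597)/(10500 + 9097) = (1 + 2*45 - 50/45) - (-4317 - 14597)/(10500 + 9097) = (1 + 90 - 50*1/45) - (-18914)/19597 = (1 + 90 - 10/9) - (-18914)/19597 = 809/9 - 1*(-18914/19597) = 809/9 + 18914/19597 = 16024199/176373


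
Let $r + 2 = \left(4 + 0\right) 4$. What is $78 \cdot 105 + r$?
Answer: $8204$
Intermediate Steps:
$r = 14$ ($r = -2 + \left(4 + 0\right) 4 = -2 + 4 \cdot 4 = -2 + 16 = 14$)
$78 \cdot 105 + r = 78 \cdot 105 + 14 = 8190 + 14 = 8204$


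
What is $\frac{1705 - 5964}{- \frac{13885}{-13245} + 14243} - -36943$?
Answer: $\frac{1393939874321}{37732484} \approx 36943.0$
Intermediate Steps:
$\frac{1705 - 5964}{- \frac{13885}{-13245} + 14243} - -36943 = - \frac{4259}{\left(-13885\right) \left(- \frac{1}{13245}\right) + 14243} + 36943 = - \frac{4259}{\frac{2777}{2649} + 14243} + 36943 = - \frac{4259}{\frac{37732484}{2649}} + 36943 = \left(-4259\right) \frac{2649}{37732484} + 36943 = - \frac{11282091}{37732484} + 36943 = \frac{1393939874321}{37732484}$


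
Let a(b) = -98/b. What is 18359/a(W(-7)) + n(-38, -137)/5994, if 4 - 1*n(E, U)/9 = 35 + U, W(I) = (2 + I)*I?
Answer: -30566993/4662 ≈ -6556.6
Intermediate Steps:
W(I) = I*(2 + I)
n(E, U) = -279 - 9*U (n(E, U) = 36 - 9*(35 + U) = 36 + (-315 - 9*U) = -279 - 9*U)
18359/a(W(-7)) + n(-38, -137)/5994 = 18359/((-98*(-1/(7*(2 - 7))))) + (-279 - 9*(-137))/5994 = 18359/((-98/((-7*(-5))))) + (-279 + 1233)*(1/5994) = 18359/((-98/35)) + 954*(1/5994) = 18359/((-98*1/35)) + 53/333 = 18359/(-14/5) + 53/333 = 18359*(-5/14) + 53/333 = -91795/14 + 53/333 = -30566993/4662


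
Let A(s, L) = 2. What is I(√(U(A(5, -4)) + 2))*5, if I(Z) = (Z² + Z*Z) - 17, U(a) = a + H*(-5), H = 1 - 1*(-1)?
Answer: -145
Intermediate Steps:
H = 2 (H = 1 + 1 = 2)
U(a) = -10 + a (U(a) = a + 2*(-5) = a - 10 = -10 + a)
I(Z) = -17 + 2*Z² (I(Z) = (Z² + Z²) - 17 = 2*Z² - 17 = -17 + 2*Z²)
I(√(U(A(5, -4)) + 2))*5 = (-17 + 2*(√((-10 + 2) + 2))²)*5 = (-17 + 2*(√(-8 + 2))²)*5 = (-17 + 2*(√(-6))²)*5 = (-17 + 2*(I*√6)²)*5 = (-17 + 2*(-6))*5 = (-17 - 12)*5 = -29*5 = -145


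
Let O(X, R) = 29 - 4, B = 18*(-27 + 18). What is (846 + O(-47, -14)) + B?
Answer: 709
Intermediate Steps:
B = -162 (B = 18*(-9) = -162)
O(X, R) = 25
(846 + O(-47, -14)) + B = (846 + 25) - 162 = 871 - 162 = 709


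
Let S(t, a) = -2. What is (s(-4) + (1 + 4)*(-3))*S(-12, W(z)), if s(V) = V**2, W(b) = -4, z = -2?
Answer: -2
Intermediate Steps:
(s(-4) + (1 + 4)*(-3))*S(-12, W(z)) = ((-4)**2 + (1 + 4)*(-3))*(-2) = (16 + 5*(-3))*(-2) = (16 - 15)*(-2) = 1*(-2) = -2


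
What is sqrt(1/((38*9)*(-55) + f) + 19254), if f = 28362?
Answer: sqrt(109796782773)/2388 ≈ 138.76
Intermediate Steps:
sqrt(1/((38*9)*(-55) + f) + 19254) = sqrt(1/((38*9)*(-55) + 28362) + 19254) = sqrt(1/(342*(-55) + 28362) + 19254) = sqrt(1/(-18810 + 28362) + 19254) = sqrt(1/9552 + 19254) = sqrt(183914209/9552) = sqrt(109796782773)/2388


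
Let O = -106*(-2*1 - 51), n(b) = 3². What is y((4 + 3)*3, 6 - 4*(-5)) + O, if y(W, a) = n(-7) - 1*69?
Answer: 5558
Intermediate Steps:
n(b) = 9
y(W, a) = -60 (y(W, a) = 9 - 1*69 = 9 - 69 = -60)
O = 5618 (O = -106*(-2 - 51) = -106*(-53) = 5618)
y((4 + 3)*3, 6 - 4*(-5)) + O = -60 + 5618 = 5558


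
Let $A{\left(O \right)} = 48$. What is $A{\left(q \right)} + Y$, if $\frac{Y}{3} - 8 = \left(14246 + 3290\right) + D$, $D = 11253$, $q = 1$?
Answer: $86439$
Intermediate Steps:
$Y = 86391$ ($Y = 24 + 3 \left(\left(14246 + 3290\right) + 11253\right) = 24 + 3 \left(17536 + 11253\right) = 24 + 3 \cdot 28789 = 24 + 86367 = 86391$)
$A{\left(q \right)} + Y = 48 + 86391 = 86439$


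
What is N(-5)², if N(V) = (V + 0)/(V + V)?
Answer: ¼ ≈ 0.25000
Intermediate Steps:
N(V) = ½ (N(V) = V/((2*V)) = V*(1/(2*V)) = ½)
N(-5)² = (½)² = ¼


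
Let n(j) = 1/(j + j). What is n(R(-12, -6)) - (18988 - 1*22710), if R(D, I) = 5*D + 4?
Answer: 416863/112 ≈ 3722.0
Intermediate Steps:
R(D, I) = 4 + 5*D
n(j) = 1/(2*j)
n(R(-12, -6)) - (18988 - 1*22710) = 1/(2*(4 + 5*(-12))) - (18988 - 1*22710) = 1/(2*(4 - 60)) - (18988 - 22710) = (1/2)/(-56) - 1*(-3722) = (1/2)*(-1/56) + 3722 = -1/112 + 3722 = 416863/112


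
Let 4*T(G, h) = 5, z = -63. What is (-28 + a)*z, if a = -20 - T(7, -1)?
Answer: 12411/4 ≈ 3102.8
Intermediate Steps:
T(G, h) = 5/4 (T(G, h) = (¼)*5 = 5/4)
a = -85/4 (a = -20 - 1*5/4 = -20 - 5/4 = -85/4 ≈ -21.250)
(-28 + a)*z = (-28 - 85/4)*(-63) = -197/4*(-63) = 12411/4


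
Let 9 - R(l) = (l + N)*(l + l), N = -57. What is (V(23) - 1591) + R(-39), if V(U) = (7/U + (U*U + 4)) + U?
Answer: -195815/23 ≈ -8513.7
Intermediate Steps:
R(l) = 9 - 2*l*(-57 + l) (R(l) = 9 - (l - 57)*(l + l) = 9 - (-57 + l)*2*l = 9 - 2*l*(-57 + l))
V(U) = 4 + U + U**2 + 7/U (V(U) = (7/U + (U**2 + 4)) + U = (7/U + (4 + U**2)) + U = (4 + U**2 + 7/U) + U = 4 + U + U**2 + 7/U)
(V(23) - 1591) + R(-39) = ((4 + 23 + 23**2 + 7/23) - 1591) + (9 - 2*(-39)**2 + 114*(-39)) = ((4 + 23 + 529 + 7*(1/23)) - 1591) + (9 - 2*1521 - 4446) = ((4 + 23 + 529 + 7/23) - 1591) + (9 - 3042 - 4446) = (12795/23 - 1591) - 7479 = -23798/23 - 7479 = -195815/23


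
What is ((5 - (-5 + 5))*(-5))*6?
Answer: -150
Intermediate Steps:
((5 - (-5 + 5))*(-5))*6 = ((5 - 1*0)*(-5))*6 = ((5 + 0)*(-5))*6 = (5*(-5))*6 = -25*6 = -150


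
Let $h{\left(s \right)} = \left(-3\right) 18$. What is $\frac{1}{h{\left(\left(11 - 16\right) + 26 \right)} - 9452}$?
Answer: $- \frac{1}{9506} \approx -0.0001052$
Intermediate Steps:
$h{\left(s \right)} = -54$
$\frac{1}{h{\left(\left(11 - 16\right) + 26 \right)} - 9452} = \frac{1}{-54 - 9452} = \frac{1}{-9506} = - \frac{1}{9506}$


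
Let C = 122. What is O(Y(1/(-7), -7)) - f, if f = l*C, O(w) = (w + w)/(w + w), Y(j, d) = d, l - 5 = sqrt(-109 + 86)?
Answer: -609 - 122*I*sqrt(23) ≈ -609.0 - 585.09*I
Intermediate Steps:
l = 5 + I*sqrt(23) (l = 5 + sqrt(-109 + 86) = 5 + sqrt(-23) = 5 + I*sqrt(23) ≈ 5.0 + 4.7958*I)
O(w) = 1 (O(w) = (2*w)/((2*w)) = (2*w)*(1/(2*w)) = 1)
f = 610 + 122*I*sqrt(23) (f = (5 + I*sqrt(23))*122 = 610 + 122*I*sqrt(23) ≈ 610.0 + 585.09*I)
O(Y(1/(-7), -7)) - f = 1 - (610 + 122*I*sqrt(23)) = 1 + (-610 - 122*I*sqrt(23)) = -609 - 122*I*sqrt(23)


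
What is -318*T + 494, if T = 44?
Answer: -13498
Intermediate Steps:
-318*T + 494 = -318*44 + 494 = -13992 + 494 = -13498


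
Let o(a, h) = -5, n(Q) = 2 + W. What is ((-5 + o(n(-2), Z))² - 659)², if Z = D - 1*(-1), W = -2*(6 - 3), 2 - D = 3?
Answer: 312481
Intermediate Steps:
D = -1 (D = 2 - 1*3 = 2 - 3 = -1)
W = -6 (W = -2*3 = -6)
Z = 0 (Z = -1 - 1*(-1) = -1 + 1 = 0)
n(Q) = -4 (n(Q) = 2 - 6 = -4)
((-5 + o(n(-2), Z))² - 659)² = ((-5 - 5)² - 659)² = ((-10)² - 659)² = (100 - 659)² = (-559)² = 312481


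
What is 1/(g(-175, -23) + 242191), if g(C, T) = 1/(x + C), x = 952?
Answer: 777/188182408 ≈ 4.1290e-6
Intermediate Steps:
g(C, T) = 1/(952 + C)
1/(g(-175, -23) + 242191) = 1/(1/(952 - 175) + 242191) = 1/(1/777 + 242191) = 1/(188182408/777) = 777/188182408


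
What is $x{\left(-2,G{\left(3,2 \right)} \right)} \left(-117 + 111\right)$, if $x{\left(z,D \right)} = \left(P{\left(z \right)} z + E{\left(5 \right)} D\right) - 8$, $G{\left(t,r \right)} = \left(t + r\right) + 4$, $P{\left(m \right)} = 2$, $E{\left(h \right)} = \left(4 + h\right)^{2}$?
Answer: $-4302$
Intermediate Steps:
$G{\left(t,r \right)} = 4 + r + t$ ($G{\left(t,r \right)} = \left(r + t\right) + 4 = 4 + r + t$)
$x{\left(z,D \right)} = -8 + 2 z + 81 D$ ($x{\left(z,D \right)} = \left(2 z + \left(4 + 5\right)^{2} D\right) - 8 = \left(2 z + 9^{2} D\right) - 8 = \left(2 z + 81 D\right) - 8 = -8 + 2 z + 81 D$)
$x{\left(-2,G{\left(3,2 \right)} \right)} \left(-117 + 111\right) = \left(-8 + 2 \left(-2\right) + 81 \left(4 + 2 + 3\right)\right) \left(-117 + 111\right) = \left(-8 - 4 + 81 \cdot 9\right) \left(-6\right) = \left(-8 - 4 + 729\right) \left(-6\right) = 717 \left(-6\right) = -4302$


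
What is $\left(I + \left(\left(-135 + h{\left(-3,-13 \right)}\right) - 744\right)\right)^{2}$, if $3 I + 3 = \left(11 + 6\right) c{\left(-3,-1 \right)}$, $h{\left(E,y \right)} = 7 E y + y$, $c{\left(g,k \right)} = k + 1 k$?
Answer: $\frac{3587236}{9} \approx 3.9858 \cdot 10^{5}$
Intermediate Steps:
$c{\left(g,k \right)} = 2 k$ ($c{\left(g,k \right)} = k + k = 2 k$)
$h{\left(E,y \right)} = y + 7 E y$ ($h{\left(E,y \right)} = 7 E y + y = y + 7 E y$)
$I = - \frac{37}{3}$ ($I = -1 + \frac{\left(11 + 6\right) 2 \left(-1\right)}{3} = -1 + \frac{17 \left(-2\right)}{3} = -1 + \frac{1}{3} \left(-34\right) = -1 - \frac{34}{3} = - \frac{37}{3} \approx -12.333$)
$\left(I + \left(\left(-135 + h{\left(-3,-13 \right)}\right) - 744\right)\right)^{2} = \left(- \frac{37}{3} - \left(879 + 13 \left(1 + 7 \left(-3\right)\right)\right)\right)^{2} = \left(- \frac{37}{3} - \left(879 + 13 \left(1 - 21\right)\right)\right)^{2} = \left(- \frac{37}{3} - 619\right)^{2} = \left(- \frac{1894}{3}\right)^{2} = \frac{3587236}{9}$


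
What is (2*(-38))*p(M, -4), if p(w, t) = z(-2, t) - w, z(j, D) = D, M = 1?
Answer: 380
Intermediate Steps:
p(w, t) = t - w
(2*(-38))*p(M, -4) = (2*(-38))*(-4 - 1*1) = -76*(-4 - 1) = -76*(-5) = 380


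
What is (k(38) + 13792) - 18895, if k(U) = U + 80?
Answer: -4985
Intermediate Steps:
k(U) = 80 + U
(k(38) + 13792) - 18895 = ((80 + 38) + 13792) - 18895 = (118 + 13792) - 18895 = 13910 - 18895 = -4985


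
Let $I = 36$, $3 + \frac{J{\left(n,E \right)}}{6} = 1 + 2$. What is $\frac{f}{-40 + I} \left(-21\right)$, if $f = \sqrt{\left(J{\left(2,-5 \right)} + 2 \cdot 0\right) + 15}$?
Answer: $\frac{21 \sqrt{15}}{4} \approx 20.333$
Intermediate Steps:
$J{\left(n,E \right)} = 0$ ($J{\left(n,E \right)} = -18 + 6 \left(1 + 2\right) = -18 + 6 \cdot 3 = -18 + 18 = 0$)
$f = \sqrt{15}$ ($f = \sqrt{\left(0 + 2 \cdot 0\right) + 15} = \sqrt{\left(0 + 0\right) + 15} = \sqrt{0 + 15} = \sqrt{15} \approx 3.873$)
$\frac{f}{-40 + I} \left(-21\right) = \frac{\sqrt{15}}{-40 + 36} \left(-21\right) = \frac{\sqrt{15}}{-4} \left(-21\right) = \sqrt{15} \left(- \frac{1}{4}\right) \left(-21\right) = - \frac{\sqrt{15}}{4} \left(-21\right) = \frac{21 \sqrt{15}}{4}$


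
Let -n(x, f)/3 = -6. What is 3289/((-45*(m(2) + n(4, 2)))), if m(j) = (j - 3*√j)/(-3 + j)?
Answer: -26312/5355 + 3289*√2/3570 ≈ -3.6106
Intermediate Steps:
n(x, f) = 18 (n(x, f) = -3*(-6) = 18)
m(j) = (j - 3*√j)/(-3 + j)
3289/((-45*(m(2) + n(4, 2)))) = 3289/((-45*((2 - 3*√2)/(-3 + 2) + 18))) = 3289/((-45*((2 - 3*√2)/(-1) + 18))) = 3289/((-45*(-(2 - 3*√2) + 18))) = 3289/((-45*((-2 + 3*√2) + 18))) = 3289/((-45*(16 + 3*√2))) = 3289/(-720 - 135*√2)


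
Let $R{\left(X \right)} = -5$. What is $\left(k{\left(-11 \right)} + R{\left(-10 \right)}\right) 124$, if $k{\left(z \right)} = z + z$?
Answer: $-3348$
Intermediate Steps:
$k{\left(z \right)} = 2 z$
$\left(k{\left(-11 \right)} + R{\left(-10 \right)}\right) 124 = \left(2 \left(-11\right) - 5\right) 124 = \left(-22 - 5\right) 124 = \left(-27\right) 124 = -3348$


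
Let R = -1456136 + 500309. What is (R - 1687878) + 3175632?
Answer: 531927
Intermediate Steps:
R = -955827
(R - 1687878) + 3175632 = (-955827 - 1687878) + 3175632 = -2643705 + 3175632 = 531927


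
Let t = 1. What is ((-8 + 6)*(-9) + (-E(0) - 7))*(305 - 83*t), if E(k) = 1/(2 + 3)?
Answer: 11988/5 ≈ 2397.6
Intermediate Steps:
E(k) = ⅕ (E(k) = 1/5 = ⅕)
((-8 + 6)*(-9) + (-E(0) - 7))*(305 - 83*t) = ((-8 + 6)*(-9) + (-1*⅕ - 7))*(305 - 83*1) = (-2*(-9) + (-⅕ - 7))*(305 - 83) = (18 - 36/5)*222 = (54/5)*222 = 11988/5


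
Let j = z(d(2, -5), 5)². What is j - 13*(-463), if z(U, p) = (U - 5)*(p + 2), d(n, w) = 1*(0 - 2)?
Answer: 8420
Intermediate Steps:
d(n, w) = -2 (d(n, w) = 1*(-2) = -2)
z(U, p) = (-5 + U)*(2 + p)
j = 2401 (j = (-10 - 5*5 + 2*(-2) - 2*5)² = (-10 - 25 - 4 - 10)² = (-49)² = 2401)
j - 13*(-463) = 2401 - 13*(-463) = 2401 + 6019 = 8420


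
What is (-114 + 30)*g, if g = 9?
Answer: -756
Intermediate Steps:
(-114 + 30)*g = (-114 + 30)*9 = -84*9 = -756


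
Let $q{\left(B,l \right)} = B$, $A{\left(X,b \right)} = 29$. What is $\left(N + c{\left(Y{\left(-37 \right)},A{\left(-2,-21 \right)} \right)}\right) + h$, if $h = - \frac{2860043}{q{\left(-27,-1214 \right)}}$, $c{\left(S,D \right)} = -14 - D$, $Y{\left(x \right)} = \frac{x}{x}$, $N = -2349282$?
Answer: $- \frac{60571732}{27} \approx -2.2434 \cdot 10^{6}$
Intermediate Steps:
$Y{\left(x \right)} = 1$
$h = \frac{2860043}{27}$ ($h = - \frac{2860043}{-27} = \left(-2860043\right) \left(- \frac{1}{27}\right) = \frac{2860043}{27} \approx 1.0593 \cdot 10^{5}$)
$\left(N + c{\left(Y{\left(-37 \right)},A{\left(-2,-21 \right)} \right)}\right) + h = \left(-2349282 - 43\right) + \frac{2860043}{27} = -2349325 + \frac{2860043}{27} = - \frac{60571732}{27}$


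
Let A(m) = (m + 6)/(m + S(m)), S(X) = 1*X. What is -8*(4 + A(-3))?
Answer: -28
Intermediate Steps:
S(X) = X
A(m) = (6 + m)/(2*m) (A(m) = (m + 6)/(m + m) = (6 + m)/((2*m)) = (6 + m)*(1/(2*m)) = (6 + m)/(2*m))
-8*(4 + A(-3)) = -8*(4 + (½)*(6 - 3)/(-3)) = -8*(4 + (½)*(-⅓)*3) = -8*(4 - ½) = -8*7/2 = -28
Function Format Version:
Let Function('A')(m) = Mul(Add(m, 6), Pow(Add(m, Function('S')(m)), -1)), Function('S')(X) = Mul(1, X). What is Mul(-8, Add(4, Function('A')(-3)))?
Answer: -28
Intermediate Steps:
Function('S')(X) = X
Function('A')(m) = Mul(Rational(1, 2), Pow(m, -1), Add(6, m)) (Function('A')(m) = Mul(Add(m, 6), Pow(Add(m, m), -1)) = Mul(Add(6, m), Pow(Mul(2, m), -1)) = Mul(Add(6, m), Mul(Rational(1, 2), Pow(m, -1))) = Mul(Rational(1, 2), Pow(m, -1), Add(6, m)))
Mul(-8, Add(4, Function('A')(-3))) = Mul(-8, Add(4, Mul(Rational(1, 2), Pow(-3, -1), Add(6, -3)))) = Mul(-8, Add(4, Mul(Rational(1, 2), Rational(-1, 3), 3))) = Mul(-8, Add(4, Rational(-1, 2))) = Mul(-8, Rational(7, 2)) = -28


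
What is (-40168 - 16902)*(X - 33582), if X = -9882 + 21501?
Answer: 1253428410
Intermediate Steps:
X = 11619
(-40168 - 16902)*(X - 33582) = (-40168 - 16902)*(11619 - 33582) = -57070*(-21963) = 1253428410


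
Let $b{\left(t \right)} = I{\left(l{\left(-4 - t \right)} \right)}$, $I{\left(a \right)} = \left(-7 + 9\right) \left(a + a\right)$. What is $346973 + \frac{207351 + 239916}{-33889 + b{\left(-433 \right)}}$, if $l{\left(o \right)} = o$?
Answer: $\frac{11162715062}{32173} \approx 3.4696 \cdot 10^{5}$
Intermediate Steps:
$I{\left(a \right)} = 4 a$ ($I{\left(a \right)} = 2 \cdot 2 a = 4 a$)
$b{\left(t \right)} = -16 - 4 t$ ($b{\left(t \right)} = 4 \left(-4 - t\right) = -16 - 4 t$)
$346973 + \frac{207351 + 239916}{-33889 + b{\left(-433 \right)}} = 346973 + \frac{207351 + 239916}{-33889 - -1716} = 346973 + \frac{447267}{-33889 + \left(-16 + 1732\right)} = 346973 + \frac{447267}{-33889 + 1716} = 346973 + \frac{447267}{-32173} = 346973 + 447267 \left(- \frac{1}{32173}\right) = 346973 - \frac{447267}{32173} = \frac{11162715062}{32173}$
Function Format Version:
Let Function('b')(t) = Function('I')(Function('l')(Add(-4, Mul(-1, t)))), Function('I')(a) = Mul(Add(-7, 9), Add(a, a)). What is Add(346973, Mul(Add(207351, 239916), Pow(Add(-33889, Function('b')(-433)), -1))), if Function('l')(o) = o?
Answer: Rational(11162715062, 32173) ≈ 3.4696e+5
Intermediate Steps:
Function('I')(a) = Mul(4, a) (Function('I')(a) = Mul(2, Mul(2, a)) = Mul(4, a))
Function('b')(t) = Add(-16, Mul(-4, t)) (Function('b')(t) = Mul(4, Add(-4, Mul(-1, t))) = Add(-16, Mul(-4, t)))
Add(346973, Mul(Add(207351, 239916), Pow(Add(-33889, Function('b')(-433)), -1))) = Add(346973, Mul(Add(207351, 239916), Pow(Add(-33889, Add(-16, Mul(-4, -433))), -1))) = Add(346973, Mul(447267, Pow(Add(-33889, Add(-16, 1732)), -1))) = Add(346973, Mul(447267, Pow(Add(-33889, 1716), -1))) = Add(346973, Mul(447267, Pow(-32173, -1))) = Add(346973, Mul(447267, Rational(-1, 32173))) = Add(346973, Rational(-447267, 32173)) = Rational(11162715062, 32173)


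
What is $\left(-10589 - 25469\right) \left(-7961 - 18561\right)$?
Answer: $956330276$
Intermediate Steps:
$\left(-10589 - 25469\right) \left(-7961 - 18561\right) = \left(-10589 - 25469\right) \left(-26522\right) = \left(-36058\right) \left(-26522\right) = 956330276$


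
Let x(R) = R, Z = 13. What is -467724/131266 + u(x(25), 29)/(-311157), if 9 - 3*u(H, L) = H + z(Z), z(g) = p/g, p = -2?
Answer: -2837930614628/796464527859 ≈ -3.5632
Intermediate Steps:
z(g) = -2/g
u(H, L) = 119/39 - H/3 (u(H, L) = 3 - (H - 2/13)/3 = 3 - (-2/13 + H)/3 = 3 + (2/39 - H/3) = 119/39 - H/3)
-467724/131266 + u(x(25), 29)/(-311157) = -467724/131266 + (119/39 - ⅓*25)/(-311157) = -467724*1/131266 + (119/39 - 25/3)*(-1/311157) = -233862/65633 - 206/39*(-1/311157) = -233862/65633 + 206/12135123 = -2837930614628/796464527859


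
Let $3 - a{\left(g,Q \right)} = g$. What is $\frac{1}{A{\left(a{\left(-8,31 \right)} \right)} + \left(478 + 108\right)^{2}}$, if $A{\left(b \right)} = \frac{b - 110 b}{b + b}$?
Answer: $\frac{2}{686683} \approx 2.9126 \cdot 10^{-6}$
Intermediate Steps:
$a{\left(g,Q \right)} = 3 - g$
$A{\left(b \right)} = - \frac{109}{2}$ ($A{\left(b \right)} = \frac{\left(-109\right) b}{2 b} = - 109 b \frac{1}{2 b} = - \frac{109}{2}$)
$\frac{1}{A{\left(a{\left(-8,31 \right)} \right)} + \left(478 + 108\right)^{2}} = \frac{1}{- \frac{109}{2} + \left(478 + 108\right)^{2}} = \frac{1}{- \frac{109}{2} + 586^{2}} = \frac{1}{- \frac{109}{2} + 343396} = \frac{1}{\frac{686683}{2}} = \frac{2}{686683}$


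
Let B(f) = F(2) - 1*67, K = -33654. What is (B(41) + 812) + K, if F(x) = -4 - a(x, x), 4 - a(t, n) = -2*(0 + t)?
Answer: -32921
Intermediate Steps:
a(t, n) = 4 + 2*t (a(t, n) = 4 - (-2)*(0 + t) = 4 - (-2)*t = 4 + 2*t)
F(x) = -8 - 2*x (F(x) = -4 - (4 + 2*x) = -4 + (-4 - 2*x) = -8 - 2*x)
B(f) = -79 (B(f) = (-8 - 2*2) - 1*67 = (-8 - 4) - 67 = -12 - 67 = -79)
(B(41) + 812) + K = (-79 + 812) - 33654 = 733 - 33654 = -32921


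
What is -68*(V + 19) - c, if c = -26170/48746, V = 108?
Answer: -210472143/24373 ≈ -8635.5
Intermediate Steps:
c = -13085/24373 (c = -26170*1/48746 = -13085/24373 ≈ -0.53686)
-68*(V + 19) - c = -68*(108 + 19) - 1*(-13085/24373) = -68*127 + 13085/24373 = -8636 + 13085/24373 = -210472143/24373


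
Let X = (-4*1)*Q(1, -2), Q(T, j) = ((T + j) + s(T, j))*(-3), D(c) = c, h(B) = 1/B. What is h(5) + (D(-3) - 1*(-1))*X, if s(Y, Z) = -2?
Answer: 361/5 ≈ 72.200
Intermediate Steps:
Q(T, j) = 6 - 3*T - 3*j (Q(T, j) = ((T + j) - 2)*(-3) = (-2 + T + j)*(-3) = 6 - 3*T - 3*j)
X = -36 (X = (-4*1)*(6 - 3*1 - 3*(-2)) = -4*(6 - 3 + 6) = -4*9 = -36)
h(5) + (D(-3) - 1*(-1))*X = 1/5 + (-3 - 1*(-1))*(-36) = ⅕ + (-3 + 1)*(-36) = ⅕ - 2*(-36) = ⅕ + 72 = 361/5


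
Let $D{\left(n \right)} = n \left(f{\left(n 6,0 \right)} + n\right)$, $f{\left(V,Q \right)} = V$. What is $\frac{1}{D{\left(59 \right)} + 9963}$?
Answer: $\frac{1}{34330} \approx 2.9129 \cdot 10^{-5}$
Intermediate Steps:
$D{\left(n \right)} = 7 n^{2}$ ($D{\left(n \right)} = n \left(n 6 + n\right) = n \left(6 n + n\right) = n 7 n = 7 n^{2}$)
$\frac{1}{D{\left(59 \right)} + 9963} = \frac{1}{7 \cdot 59^{2} + 9963} = \frac{1}{7 \cdot 3481 + 9963} = \frac{1}{24367 + 9963} = \frac{1}{34330}$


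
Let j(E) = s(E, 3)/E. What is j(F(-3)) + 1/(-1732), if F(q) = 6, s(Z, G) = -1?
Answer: -869/5196 ≈ -0.16724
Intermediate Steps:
j(E) = -1/E
j(F(-3)) + 1/(-1732) = -1/6 + 1/(-1732) = -1*⅙ - 1/1732 = -⅙ - 1/1732 = -869/5196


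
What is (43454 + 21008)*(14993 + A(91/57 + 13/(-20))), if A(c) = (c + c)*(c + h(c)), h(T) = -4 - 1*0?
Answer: 313887891469631/324900 ≈ 9.6611e+8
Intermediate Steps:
h(T) = -4 (h(T) = -4 + 0 = -4)
A(c) = 2*c*(-4 + c) (A(c) = (c + c)*(c - 4) = (2*c)*(-4 + c) = 2*c*(-4 + c))
(43454 + 21008)*(14993 + A(91/57 + 13/(-20))) = (43454 + 21008)*(14993 + 2*(91/57 + 13/(-20))*(-4 + (91/57 + 13/(-20)))) = 64462*(14993 + 2*(91*(1/57) + 13*(-1/20))*(-4 + (91*(1/57) + 13*(-1/20)))) = 64462*(14993 + 2*(91/57 - 13/20)*(-4 + (91/57 - 13/20))) = 64462*(14993 + 2*(1079/1140)*(-4 + 1079/1140)) = 64462*(14993 + 2*(1079/1140)*(-3481/1140)) = 64462*(14993 - 3755999/649800) = 64462*(9738695401/649800) = 313887891469631/324900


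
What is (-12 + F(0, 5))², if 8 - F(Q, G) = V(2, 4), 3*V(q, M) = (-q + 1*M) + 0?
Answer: 196/9 ≈ 21.778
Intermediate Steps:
V(q, M) = -q/3 + M/3 (V(q, M) = ((-q + 1*M) + 0)/3 = ((-q + M) + 0)/3 = ((M - q) + 0)/3 = (M - q)/3 = -q/3 + M/3)
F(Q, G) = 22/3 (F(Q, G) = 8 - (-⅓*2 + (⅓)*4) = 8 - (-⅔ + 4/3) = 8 - 1*⅔ = 8 - ⅔ = 22/3)
(-12 + F(0, 5))² = (-12 + 22/3)² = (-14/3)² = 196/9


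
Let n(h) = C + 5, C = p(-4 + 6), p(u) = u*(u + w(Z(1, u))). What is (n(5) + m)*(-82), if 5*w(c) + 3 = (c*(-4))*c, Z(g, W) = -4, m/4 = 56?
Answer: -84542/5 ≈ -16908.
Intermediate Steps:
m = 224 (m = 4*56 = 224)
w(c) = -⅗ - 4*c²/5 (w(c) = -⅗ + ((c*(-4))*c)/5 = -⅗ + ((-4*c)*c)/5 = -⅗ + (-4*c²)/5 = -⅗ - 4*c²/5)
p(u) = u*(-67/5 + u) (p(u) = u*(u + (-⅗ - ⅘*(-4)²)) = u*(u + (-⅗ - ⅘*16)) = u*(u + (-⅗ - 64/5)) = u*(u - 67/5) = u*(-67/5 + u))
C = -114/5 (C = (-4 + 6)*(-67 + 5*(-4 + 6))/5 = (⅕)*2*(-67 + 5*2) = (⅕)*2*(-67 + 10) = (⅕)*2*(-57) = -114/5 ≈ -22.800)
n(h) = -89/5 (n(h) = -114/5 + 5 = -89/5)
(n(5) + m)*(-82) = (-89/5 + 224)*(-82) = (1031/5)*(-82) = -84542/5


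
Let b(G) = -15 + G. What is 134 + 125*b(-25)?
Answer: -4866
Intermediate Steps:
134 + 125*b(-25) = 134 + 125*(-15 - 25) = 134 + 125*(-40) = 134 - 5000 = -4866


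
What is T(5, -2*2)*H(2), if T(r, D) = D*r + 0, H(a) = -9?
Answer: 180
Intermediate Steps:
T(r, D) = D*r
T(5, -2*2)*H(2) = (-2*2*5)*(-9) = -4*5*(-9) = -20*(-9) = 180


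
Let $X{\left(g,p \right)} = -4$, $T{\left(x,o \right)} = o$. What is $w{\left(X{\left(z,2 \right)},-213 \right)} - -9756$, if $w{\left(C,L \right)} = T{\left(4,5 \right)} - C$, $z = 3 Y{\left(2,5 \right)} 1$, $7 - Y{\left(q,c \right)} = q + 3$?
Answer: $9765$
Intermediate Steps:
$Y{\left(q,c \right)} = 4 - q$ ($Y{\left(q,c \right)} = 7 - \left(q + 3\right) = 7 - \left(3 + q\right) = 4 - q$)
$z = 6$ ($z = 3 \left(4 - 2\right) 1 = 3 \cdot 2 \cdot 1 = 6 \cdot 1 = 6$)
$w{\left(C,L \right)} = 5 - C$
$w{\left(X{\left(z,2 \right)},-213 \right)} - -9756 = \left(5 - -4\right) - -9756 = \left(5 + 4\right) + 9756 = 9 + 9756 = 9765$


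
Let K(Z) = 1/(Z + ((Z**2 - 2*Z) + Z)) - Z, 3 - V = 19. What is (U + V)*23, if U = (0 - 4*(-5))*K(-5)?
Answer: 9752/5 ≈ 1950.4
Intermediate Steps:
V = -16 (V = 3 - 1*19 = 3 - 19 = -16)
K(Z) = Z**(-2) - Z (K(Z) = 1/(Z + (Z**2 - Z)) - Z = 1/(Z**2) - Z = Z**(-2) - Z)
U = 504/5 (U = (0 - 4*(-5))*((-5)**(-2) - 1*(-5)) = (0 + 20)*(1/25 + 5) = 20*(126/25) = 504/5 ≈ 100.80)
(U + V)*23 = (504/5 - 16)*23 = (424/5)*23 = 9752/5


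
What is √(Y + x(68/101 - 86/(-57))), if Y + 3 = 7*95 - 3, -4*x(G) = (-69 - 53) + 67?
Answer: 3*√299/2 ≈ 25.937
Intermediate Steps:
x(G) = 55/4 (x(G) = -((-69 - 53) + 67)/4 = -(-122 + 67)/4 = -¼*(-55) = 55/4)
Y = 659 (Y = -3 + (7*95 - 3) = -3 + (665 - 3) = -3 + 662 = 659)
√(Y + x(68/101 - 86/(-57))) = √(659 + 55/4) = √(2691/4) = 3*√299/2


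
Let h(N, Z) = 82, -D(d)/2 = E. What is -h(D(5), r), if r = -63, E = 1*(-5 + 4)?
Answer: -82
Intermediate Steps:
E = -1 (E = 1*(-1) = -1)
D(d) = 2 (D(d) = -2*(-1) = 2)
-h(D(5), r) = -1*82 = -82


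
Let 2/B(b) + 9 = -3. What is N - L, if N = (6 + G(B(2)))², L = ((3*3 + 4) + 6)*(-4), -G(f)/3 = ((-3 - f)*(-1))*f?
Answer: 18865/144 ≈ 131.01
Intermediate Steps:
B(b) = -⅙ (B(b) = 2/(-9 - 3) = 2/(-12) = 2*(-1/12) = -⅙)
G(f) = -3*f*(3 + f) (G(f) = -3*(-3 - f)*(-1)*f = -3*(3 + f)*f = -3*f*(3 + f))
L = -76 (L = ((9 + 4) + 6)*(-4) = (13 + 6)*(-4) = 19*(-4) = -76)
N = 7921/144 (N = (6 - 3*(-⅙)*(3 - ⅙))² = (6 - 3*(-⅙)*17/6)² = (6 + 17/12)² = (89/12)² = 7921/144 ≈ 55.007)
N - L = 7921/144 - 1*(-76) = 7921/144 + 76 = 18865/144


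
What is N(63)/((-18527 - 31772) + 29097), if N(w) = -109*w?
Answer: 6867/21202 ≈ 0.32388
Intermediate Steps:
N(63)/((-18527 - 31772) + 29097) = (-109*63)/((-18527 - 31772) + 29097) = -6867/(-50299 + 29097) = -6867/(-21202) = -6867*(-1/21202) = 6867/21202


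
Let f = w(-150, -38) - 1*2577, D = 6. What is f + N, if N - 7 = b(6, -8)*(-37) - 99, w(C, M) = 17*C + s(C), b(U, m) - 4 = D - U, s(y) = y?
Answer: -5517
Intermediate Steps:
b(U, m) = 10 - U (b(U, m) = 4 + (6 - U) = 10 - U)
w(C, M) = 18*C (w(C, M) = 17*C + C = 18*C)
N = -240 (N = 7 + ((10 - 1*6)*(-37) - 99) = 7 + ((10 - 6)*(-37) - 99) = 7 + (4*(-37) - 99) = 7 + (-148 - 99) = 7 - 247 = -240)
f = -5277 (f = 18*(-150) - 1*2577 = -2700 - 2577 = -5277)
f + N = -5277 - 240 = -5517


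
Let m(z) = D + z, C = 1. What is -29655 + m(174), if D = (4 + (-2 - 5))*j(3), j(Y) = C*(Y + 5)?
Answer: -29505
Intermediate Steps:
j(Y) = 5 + Y (j(Y) = 1*(Y + 5) = 1*(5 + Y) = 5 + Y)
D = -24 (D = (4 + (-2 - 5))*(5 + 3) = (4 - 7)*8 = -3*8 = -24)
m(z) = -24 + z
-29655 + m(174) = -29655 + (-24 + 174) = -29655 + 150 = -29505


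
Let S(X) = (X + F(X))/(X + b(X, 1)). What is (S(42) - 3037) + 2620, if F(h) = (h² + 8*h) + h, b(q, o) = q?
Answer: -391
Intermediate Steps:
F(h) = h² + 9*h
S(X) = (X + X*(9 + X))/(2*X) (S(X) = (X + X*(9 + X))/(X + X) = (X + X*(9 + X))/((2*X)) = (X + X*(9 + X))*(1/(2*X)) = (X + X*(9 + X))/(2*X))
(S(42) - 3037) + 2620 = ((5 + (½)*42) - 3037) + 2620 = ((5 + 21) - 3037) + 2620 = (26 - 3037) + 2620 = -3011 + 2620 = -391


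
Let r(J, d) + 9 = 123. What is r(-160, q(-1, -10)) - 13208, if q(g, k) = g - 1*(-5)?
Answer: -13094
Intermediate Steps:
q(g, k) = 5 + g (q(g, k) = g + 5 = 5 + g)
r(J, d) = 114 (r(J, d) = -9 + 123 = 114)
r(-160, q(-1, -10)) - 13208 = 114 - 13208 = -13094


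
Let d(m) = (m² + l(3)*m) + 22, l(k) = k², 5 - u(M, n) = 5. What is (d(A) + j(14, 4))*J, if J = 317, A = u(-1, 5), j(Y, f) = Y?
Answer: 11412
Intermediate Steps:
u(M, n) = 0 (u(M, n) = 5 - 1*5 = 5 - 5 = 0)
A = 0
d(m) = 22 + m² + 9*m (d(m) = (m² + 3²*m) + 22 = (m² + 9*m) + 22 = 22 + m² + 9*m)
(d(A) + j(14, 4))*J = ((22 + 0² + 9*0) + 14)*317 = ((22 + 0 + 0) + 14)*317 = (22 + 14)*317 = 36*317 = 11412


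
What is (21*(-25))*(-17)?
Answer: 8925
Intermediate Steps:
(21*(-25))*(-17) = -525*(-17) = 8925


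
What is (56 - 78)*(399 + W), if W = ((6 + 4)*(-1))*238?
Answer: 43582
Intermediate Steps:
W = -2380 (W = (10*(-1))*238 = -10*238 = -2380)
(56 - 78)*(399 + W) = (56 - 78)*(399 - 2380) = -22*(-1981) = 43582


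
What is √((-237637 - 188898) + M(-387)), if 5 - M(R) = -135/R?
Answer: I*√788654615/43 ≈ 653.09*I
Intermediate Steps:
M(R) = 5 + 135/R (M(R) = 5 - (-135)/R = 5 + 135/R)
√((-237637 - 188898) + M(-387)) = √((-237637 - 188898) + (5 + 135/(-387))) = √(-426535 + (5 + 135*(-1/387))) = √(-426535 + (5 - 15/43)) = √(-426535 + 200/43) = √(-18340805/43) = I*√788654615/43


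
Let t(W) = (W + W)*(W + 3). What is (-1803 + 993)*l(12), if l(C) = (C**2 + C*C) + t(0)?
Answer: -233280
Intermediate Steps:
t(W) = 2*W*(3 + W) (t(W) = (2*W)*(3 + W) = 2*W*(3 + W))
l(C) = 2*C**2 (l(C) = (C**2 + C*C) + 2*0*(3 + 0) = (C**2 + C**2) + 2*0*3 = 2*C**2 + 0 = 2*C**2)
(-1803 + 993)*l(12) = (-1803 + 993)*(2*12**2) = -1620*144 = -810*288 = -233280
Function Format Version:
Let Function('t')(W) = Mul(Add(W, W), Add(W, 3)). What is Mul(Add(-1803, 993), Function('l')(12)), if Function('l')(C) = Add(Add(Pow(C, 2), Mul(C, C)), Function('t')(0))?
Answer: -233280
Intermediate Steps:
Function('t')(W) = Mul(2, W, Add(3, W)) (Function('t')(W) = Mul(Mul(2, W), Add(3, W)) = Mul(2, W, Add(3, W)))
Function('l')(C) = Mul(2, Pow(C, 2)) (Function('l')(C) = Add(Add(Pow(C, 2), Mul(C, C)), Mul(2, 0, Add(3, 0))) = Add(Add(Pow(C, 2), Pow(C, 2)), Mul(2, 0, 3)) = Add(Mul(2, Pow(C, 2)), 0) = Mul(2, Pow(C, 2)))
Mul(Add(-1803, 993), Function('l')(12)) = Mul(Add(-1803, 993), Mul(2, Pow(12, 2))) = Mul(-810, Mul(2, 144)) = Mul(-810, 288) = -233280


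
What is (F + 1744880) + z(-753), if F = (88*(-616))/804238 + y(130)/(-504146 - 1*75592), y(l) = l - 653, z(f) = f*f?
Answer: 538956020838758243/233123664822 ≈ 2.3119e+6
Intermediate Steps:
z(f) = f²
y(l) = -653 + l
F = -15502910515/233123664822 (F = (88*(-616))/804238 + (-653 + 130)/(-504146 - 1*75592) = -54208*1/804238 - 523/(-504146 - 75592) = -27104/402119 - 523/(-579738) = -27104/402119 - 523*(-1/579738) = -27104/402119 + 523/579738 = -15502910515/233123664822 ≈ -0.066501)
(F + 1744880) + z(-753) = (-15502910515/233123664822 + 1744880) + (-753)² = 406772804771700845/233123664822 + 567009 = 538956020838758243/233123664822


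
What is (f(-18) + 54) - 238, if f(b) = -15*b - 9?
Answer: 77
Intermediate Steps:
f(b) = -9 - 15*b
(f(-18) + 54) - 238 = ((-9 - 15*(-18)) + 54) - 238 = ((-9 + 270) + 54) - 238 = (261 + 54) - 238 = 315 - 238 = 77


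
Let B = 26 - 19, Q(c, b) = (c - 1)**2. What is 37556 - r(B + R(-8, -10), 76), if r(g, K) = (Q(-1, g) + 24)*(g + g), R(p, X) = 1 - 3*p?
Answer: 35764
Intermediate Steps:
Q(c, b) = (-1 + c)**2
B = 7
r(g, K) = 56*g (r(g, K) = ((-1 - 1)**2 + 24)*(g + g) = ((-2)**2 + 24)*(2*g) = (4 + 24)*(2*g) = 28*(2*g) = 56*g)
37556 - r(B + R(-8, -10), 76) = 37556 - 56*(7 + (1 - 3*(-8))) = 37556 - 56*(7 + (1 + 24)) = 37556 - 56*(7 + 25) = 37556 - 56*32 = 37556 - 1*1792 = 37556 - 1792 = 35764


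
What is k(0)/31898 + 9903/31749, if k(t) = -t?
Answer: 3301/10583 ≈ 0.31192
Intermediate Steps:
k(0)/31898 + 9903/31749 = -1*0/31898 + 9903/31749 = 0*(1/31898) + 9903*(1/31749) = 0 + 3301/10583 = 3301/10583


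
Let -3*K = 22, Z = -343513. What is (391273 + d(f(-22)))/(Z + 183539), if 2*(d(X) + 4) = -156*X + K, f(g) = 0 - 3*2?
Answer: -587600/239961 ≈ -2.4487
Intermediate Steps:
K = -22/3 (K = -⅓*22 = -22/3 ≈ -7.3333)
f(g) = -6 (f(g) = 0 - 6 = -6)
d(X) = -23/3 - 78*X (d(X) = -4 + (-156*X - 22/3)/2 = -4 + (-22/3 - 156*X)/2 = -4 + (-11/3 - 78*X) = -23/3 - 78*X)
(391273 + d(f(-22)))/(Z + 183539) = (391273 + (-23/3 - 78*(-6)))/(-343513 + 183539) = (391273 + (-23/3 + 468))/(-159974) = (391273 + 1381/3)*(-1/159974) = (1175200/3)*(-1/159974) = -587600/239961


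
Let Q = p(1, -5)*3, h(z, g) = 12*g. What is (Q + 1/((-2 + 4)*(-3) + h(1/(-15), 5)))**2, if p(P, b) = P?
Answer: 26569/2916 ≈ 9.1115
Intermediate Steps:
Q = 3 (Q = 1*3 = 3)
(Q + 1/((-2 + 4)*(-3) + h(1/(-15), 5)))**2 = (3 + 1/((-2 + 4)*(-3) + 12*5))**2 = (3 + 1/(2*(-3) + 60))**2 = (3 + 1/(-6 + 60))**2 = (3 + 1/54)**2 = (163/54)**2 = 26569/2916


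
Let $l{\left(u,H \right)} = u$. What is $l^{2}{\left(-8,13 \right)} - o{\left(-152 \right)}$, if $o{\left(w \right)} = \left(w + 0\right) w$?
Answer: $-23040$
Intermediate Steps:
$o{\left(w \right)} = w^{2}$ ($o{\left(w \right)} = w w = w^{2}$)
$l^{2}{\left(-8,13 \right)} - o{\left(-152 \right)} = \left(-8\right)^{2} - \left(-152\right)^{2} = 64 - 23104 = -23040$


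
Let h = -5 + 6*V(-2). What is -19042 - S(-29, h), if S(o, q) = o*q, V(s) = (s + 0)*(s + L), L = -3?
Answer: -17447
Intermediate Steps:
V(s) = s*(-3 + s) (V(s) = (s + 0)*(s - 3) = s*(-3 + s))
h = 55 (h = -5 + 6*(-2*(-3 - 2)) = -5 + 6*(-2*(-5)) = -5 + 6*10 = -5 + 60 = 55)
-19042 - S(-29, h) = -19042 - (-29)*55 = -19042 - 1*(-1595) = -19042 + 1595 = -17447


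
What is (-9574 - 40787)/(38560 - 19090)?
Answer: -16787/6490 ≈ -2.5866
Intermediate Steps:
(-9574 - 40787)/(38560 - 19090) = -50361/19470 = -50361*1/19470 = -16787/6490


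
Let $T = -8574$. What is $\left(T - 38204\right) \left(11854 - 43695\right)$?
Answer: $1489458298$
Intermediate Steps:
$\left(T - 38204\right) \left(11854 - 43695\right) = \left(-8574 - 38204\right) \left(11854 - 43695\right) = \left(-46778\right) \left(-31841\right) = 1489458298$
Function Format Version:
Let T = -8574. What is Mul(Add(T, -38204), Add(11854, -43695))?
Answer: 1489458298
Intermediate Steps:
Mul(Add(T, -38204), Add(11854, -43695)) = Mul(Add(-8574, -38204), Add(11854, -43695)) = Mul(-46778, -31841) = 1489458298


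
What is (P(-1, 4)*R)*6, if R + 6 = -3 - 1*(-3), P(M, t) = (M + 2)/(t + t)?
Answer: -9/2 ≈ -4.5000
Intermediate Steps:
P(M, t) = (2 + M)/(2*t) (P(M, t) = (2 + M)/((2*t)) = (2 + M)*(1/(2*t)) = (2 + M)/(2*t))
R = -6 (R = -6 + (-3 - 1*(-3)) = -6 + (-3 + 3) = -6 + 0 = -6)
(P(-1, 4)*R)*6 = (((½)*(2 - 1)/4)*(-6))*6 = (((½)*(¼)*1)*(-6))*6 = ((⅛)*(-6))*6 = -¾*6 = -9/2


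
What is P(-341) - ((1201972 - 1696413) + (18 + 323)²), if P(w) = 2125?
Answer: 380285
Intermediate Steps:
P(-341) - ((1201972 - 1696413) + (18 + 323)²) = 2125 - ((1201972 - 1696413) + (18 + 323)²) = 2125 - (-494441 + 341²) = 2125 - (-494441 + 116281) = 2125 - 1*(-378160) = 2125 + 378160 = 380285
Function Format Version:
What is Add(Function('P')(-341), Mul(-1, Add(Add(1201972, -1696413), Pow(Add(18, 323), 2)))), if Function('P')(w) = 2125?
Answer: 380285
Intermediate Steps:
Add(Function('P')(-341), Mul(-1, Add(Add(1201972, -1696413), Pow(Add(18, 323), 2)))) = Add(2125, Mul(-1, Add(Add(1201972, -1696413), Pow(Add(18, 323), 2)))) = Add(2125, Mul(-1, Add(-494441, Pow(341, 2)))) = Add(2125, Mul(-1, Add(-494441, 116281))) = Add(2125, Mul(-1, -378160)) = Add(2125, 378160) = 380285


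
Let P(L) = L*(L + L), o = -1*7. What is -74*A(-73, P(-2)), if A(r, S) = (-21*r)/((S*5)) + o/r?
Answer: -4150993/1460 ≈ -2843.1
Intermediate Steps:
o = -7
P(L) = 2*L**2 (P(L) = L*(2*L) = 2*L**2)
A(r, S) = -7/r - 21*r/(5*S) (A(r, S) = (-21*r)/((S*5)) - 7/r = (-21*r)/((5*S)) - 7/r = (-21*r)*(1/(5*S)) - 7/r = -21*r/(5*S) - 7/r = -7/r - 21*r/(5*S))
-74*A(-73, P(-2)) = -74*(-7/(-73) - 21/5*(-73)/2*(-2)**2) = -74*(-7*(-1/73) - 21/5*(-73)/2*4) = -74*(7/73 - 21/5*(-73)/8) = -74*(7/73 - 21/5*(-73)*1/8) = -74*(7/73 + 1533/40) = -74*112189/2920 = -4150993/1460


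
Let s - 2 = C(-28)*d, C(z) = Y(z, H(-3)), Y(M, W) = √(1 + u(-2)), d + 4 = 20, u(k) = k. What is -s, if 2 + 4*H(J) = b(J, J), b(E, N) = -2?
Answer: -2 - 16*I ≈ -2.0 - 16.0*I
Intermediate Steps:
H(J) = -1 (H(J) = -½ + (¼)*(-2) = -½ - ½ = -1)
d = 16 (d = -4 + 20 = 16)
Y(M, W) = I (Y(M, W) = √(1 - 2) = √(-1) = I)
C(z) = I
s = 2 + 16*I (s = 2 + I*16 = 2 + 16*I ≈ 2.0 + 16.0*I)
-s = -(2 + 16*I) = -2 - 16*I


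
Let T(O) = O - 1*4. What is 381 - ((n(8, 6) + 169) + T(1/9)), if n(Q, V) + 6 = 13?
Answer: 1880/9 ≈ 208.89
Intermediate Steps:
n(Q, V) = 7 (n(Q, V) = -6 + 13 = 7)
T(O) = -4 + O (T(O) = O - 4 = -4 + O)
381 - ((n(8, 6) + 169) + T(1/9)) = 381 - ((7 + 169) + (-4 + 1/9)) = 381 - (176 + (-4 + 1*(⅑))) = 381 - (176 + (-4 + ⅑)) = 381 - (176 - 35/9) = 381 - 1*1549/9 = 381 - 1549/9 = 1880/9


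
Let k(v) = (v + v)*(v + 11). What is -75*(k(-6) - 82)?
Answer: 10650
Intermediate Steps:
k(v) = 2*v*(11 + v) (k(v) = (2*v)*(11 + v) = 2*v*(11 + v))
-75*(k(-6) - 82) = -75*(2*(-6)*(11 - 6) - 82) = -75*(2*(-6)*5 - 82) = -75*(-60 - 82) = -75*(-142) = 10650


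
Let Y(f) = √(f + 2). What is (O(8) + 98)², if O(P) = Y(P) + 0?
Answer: (98 + √10)² ≈ 10234.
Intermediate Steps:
Y(f) = √(2 + f)
O(P) = √(2 + P) (O(P) = √(2 + P) + 0 = √(2 + P))
(O(8) + 98)² = (√(2 + 8) + 98)² = (√10 + 98)² = (98 + √10)²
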